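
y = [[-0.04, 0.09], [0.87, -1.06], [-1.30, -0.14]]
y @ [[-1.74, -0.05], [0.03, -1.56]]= [[0.07, -0.14], [-1.55, 1.61], [2.26, 0.28]]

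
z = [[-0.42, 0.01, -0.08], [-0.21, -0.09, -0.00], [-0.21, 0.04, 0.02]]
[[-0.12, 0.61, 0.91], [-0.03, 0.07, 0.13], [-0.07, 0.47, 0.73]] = z@ [[0.28, -1.57, -2.46], [-0.28, 2.90, 4.26], [0.01, 0.99, 2.1]]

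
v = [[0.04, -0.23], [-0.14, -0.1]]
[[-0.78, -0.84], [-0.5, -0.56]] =v@[[1.03, 1.27], [3.56, 3.86]]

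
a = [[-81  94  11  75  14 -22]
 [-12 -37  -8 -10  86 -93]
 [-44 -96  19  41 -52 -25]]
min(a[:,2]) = -8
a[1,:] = [-12, -37, -8, -10, 86, -93]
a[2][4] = -52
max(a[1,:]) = 86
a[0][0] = -81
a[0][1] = 94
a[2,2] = 19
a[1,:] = [-12, -37, -8, -10, 86, -93]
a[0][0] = -81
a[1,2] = -8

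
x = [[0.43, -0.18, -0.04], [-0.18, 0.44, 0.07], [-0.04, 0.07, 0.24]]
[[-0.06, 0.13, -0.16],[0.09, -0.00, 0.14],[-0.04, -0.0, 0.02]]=x @ [[-0.09,0.36,-0.29],[0.2,0.14,0.19],[-0.25,0.01,-0.01]]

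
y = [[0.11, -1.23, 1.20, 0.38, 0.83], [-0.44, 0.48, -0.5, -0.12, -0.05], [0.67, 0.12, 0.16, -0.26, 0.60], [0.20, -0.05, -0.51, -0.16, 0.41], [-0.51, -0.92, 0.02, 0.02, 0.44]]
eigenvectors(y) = [[0.78+0.00j, (-0.59+0j), (0.18+0.19j), (0.18-0.19j), (-0.19+0j)], [-0.50+0.00j, (0.05+0j), -0.30+0.31j, -0.30-0.31j, (0.06+0j)], [(0.36+0j), (0.55+0j), (0.16+0.32j), (0.16-0.32j), 0.42+0.00j], [0.01+0.00j, 0.56+0.00j, -0.39+0.28j, (-0.39-0.28j), -0.87+0.00j], [0.07+0.00j, -0.19+0.00j, -0.62+0.00j, (-0.62-0j), (-0.15+0j)]]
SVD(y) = [[-0.87,0.05,0.13,0.29,-0.37],  [0.3,-0.25,-0.29,0.85,-0.19],  [-0.11,0.77,-0.32,0.27,0.47],  [0.04,0.19,-0.71,-0.34,-0.59],  [-0.37,-0.55,-0.54,-0.1,0.51]] @ diag([2.2258557436345674, 1.128629375625083, 0.9135846929123872, 0.34422453485496934, 0.1467461055197069]) @ [[-0.05, 0.69, -0.56, -0.16, -0.43], [0.84, 0.36, 0.18, -0.17, 0.31], [0.07, 0.21, 0.66, 0.3, -0.65], [-0.52, 0.57, 0.38, -0.03, 0.50], [-0.11, -0.14, 0.26, -0.93, -0.21]]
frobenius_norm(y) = 2.68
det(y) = -0.12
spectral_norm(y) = 2.23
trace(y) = 1.03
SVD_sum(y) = [[0.10, -1.34, 1.08, 0.31, 0.83], [-0.03, 0.47, -0.38, -0.11, -0.29], [0.01, -0.18, 0.14, 0.04, 0.11], [-0.0, 0.06, -0.05, -0.01, -0.04], [0.04, -0.56, 0.45, 0.13, 0.35]] + [[0.05, 0.02, 0.01, -0.01, 0.02], [-0.24, -0.10, -0.05, 0.05, -0.09], [0.73, 0.31, 0.16, -0.15, 0.27], [0.18, 0.08, 0.04, -0.04, 0.07], [-0.53, -0.23, -0.11, 0.11, -0.19]] + [[0.01, 0.03, 0.08, 0.04, -0.08], [-0.02, -0.06, -0.18, -0.08, 0.17], [-0.02, -0.06, -0.19, -0.09, 0.19], [-0.04, -0.13, -0.43, -0.19, 0.42], [-0.03, -0.10, -0.33, -0.15, 0.32]] + [[-0.05, 0.06, 0.04, -0.0, 0.05], [-0.15, 0.17, 0.11, -0.01, 0.15], [-0.05, 0.05, 0.03, -0.00, 0.05], [0.06, -0.07, -0.04, 0.00, -0.06], [0.02, -0.02, -0.01, 0.0, -0.02]] + [[0.01,  0.01,  -0.01,  0.05,  0.01], [0.00,  0.0,  -0.01,  0.03,  0.01], [-0.01,  -0.01,  0.02,  -0.06,  -0.01], [0.01,  0.01,  -0.02,  0.08,  0.02], [-0.01,  -0.01,  0.02,  -0.07,  -0.02]]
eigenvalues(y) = [(1.53+0j), (-1.01+0j), (0.15+0.59j), (0.15-0.59j), (0.2+0j)]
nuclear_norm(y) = 4.76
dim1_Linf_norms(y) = [1.23, 0.5, 0.67, 0.51, 0.92]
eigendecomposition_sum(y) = [[(0.41+0j), (-1.1+0j), (0.75+0j), 0.07+0.00j, 0.80-0.00j], [(-0.27-0j), (0.71-0j), -0.48-0.00j, -0.04-0.00j, -0.51+0.00j], [0.19+0.00j, -0.51+0.00j, (0.35+0j), 0.03+0.00j, 0.37-0.00j], [(0.01+0j), (-0.02+0j), 0.01+0.00j, 0j, 0.01-0.00j], [0.03+0.00j, (-0.09+0j), 0.06+0.00j, 0.01+0.00j, 0.07-0.00j]] + [[-0.43+0.00j, (-0.38+0j), 0.39-0.00j, (0.26+0j), (-0-0j)], [0.04-0.00j, 0.03-0.00j, -0.03+0.00j, -0.02-0.00j, 0j], [(0.4-0j), (0.36-0j), (-0.37+0j), (-0.24-0j), 0.00+0.00j], [0.41-0.00j, 0.36-0.00j, -0.37+0.00j, (-0.25-0j), 0j], [(-0.14+0j), (-0.12+0j), 0.13-0.00j, (0.08+0j), -0.00-0.00j]] + [[(0.06+0.07j),(0.13+0.08j),(0.05-0j),(0.01+0.01j),(0.03-0.14j)],  [-0.10+0.10j,-0.13+0.21j,0.00+0.07j,(-0.02+0.02j),(0.23+0.04j)],  [(0.05+0.11j),0.13+0.16j,(0.06+0.02j),(0.01+0.02j),0.09-0.17j],  [-0.13+0.09j,(-0.18+0.21j),(-0.01+0.08j),-0.03+0.02j,0.24+0.08j],  [(-0.21-0.01j),(-0.35+0.08j),(-0.07+0.08j),-0.05-0.00j,(0.2+0.27j)]] + [[0.06-0.07j, 0.13-0.08j, (0.05+0j), 0.01-0.01j, 0.03+0.14j], [-0.10-0.10j, -0.13-0.21j, 0.00-0.07j, -0.02-0.02j, (0.23-0.04j)], [0.05-0.11j, 0.13-0.16j, (0.06-0.02j), 0.01-0.02j, (0.09+0.17j)], [-0.13-0.09j, -0.18-0.21j, (-0.01-0.08j), (-0.03-0.02j), (0.24-0.08j)], [(-0.21+0.01j), (-0.35-0.08j), (-0.07-0.08j), -0.05+0.00j, (0.2-0.27j)]] + [[(0.01-0j), (-0.01-0j), -0.03-0.00j, 0.03+0.00j, (-0.02-0j)], [(-0+0j), 0.00+0.00j, 0.01+0.00j, (-0.01-0j), 0.01+0.00j], [(-0.02+0j), (0.01+0j), 0.06+0.00j, -0.07-0.00j, (0.05+0j)], [0.05-0.00j, (-0.03-0j), -0.13-0.00j, 0.15+0.00j, -0.10-0.00j], [0.01-0.00j, (-0-0j), (-0.02-0j), (0.02+0j), (-0.02-0j)]]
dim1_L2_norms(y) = [1.95, 0.83, 0.96, 0.7, 1.14]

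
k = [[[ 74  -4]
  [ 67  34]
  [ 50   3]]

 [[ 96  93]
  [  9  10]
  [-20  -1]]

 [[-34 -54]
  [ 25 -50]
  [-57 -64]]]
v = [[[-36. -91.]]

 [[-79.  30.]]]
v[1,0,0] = -79.0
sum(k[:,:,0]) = 210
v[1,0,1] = 30.0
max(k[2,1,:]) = 25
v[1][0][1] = 30.0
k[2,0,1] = -54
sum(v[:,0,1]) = -61.0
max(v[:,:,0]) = -36.0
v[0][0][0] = -36.0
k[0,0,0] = 74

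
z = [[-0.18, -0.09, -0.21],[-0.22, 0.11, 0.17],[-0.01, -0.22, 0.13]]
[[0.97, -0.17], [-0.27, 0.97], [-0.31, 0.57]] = z @ [[-1.45,-2.32], [-0.43,-0.65], [-3.21,3.1]]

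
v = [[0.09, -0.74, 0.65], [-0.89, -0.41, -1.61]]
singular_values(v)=[1.95, 0.86]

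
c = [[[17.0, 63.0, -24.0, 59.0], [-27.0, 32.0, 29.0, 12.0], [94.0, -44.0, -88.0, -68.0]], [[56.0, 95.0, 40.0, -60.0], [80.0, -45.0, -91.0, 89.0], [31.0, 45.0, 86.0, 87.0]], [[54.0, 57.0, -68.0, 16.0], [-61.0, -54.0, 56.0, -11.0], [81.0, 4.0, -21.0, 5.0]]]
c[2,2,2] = -21.0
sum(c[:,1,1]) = -67.0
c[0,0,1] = 63.0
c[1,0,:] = [56.0, 95.0, 40.0, -60.0]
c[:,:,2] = [[-24.0, 29.0, -88.0], [40.0, -91.0, 86.0], [-68.0, 56.0, -21.0]]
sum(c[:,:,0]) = 325.0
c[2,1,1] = -54.0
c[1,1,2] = -91.0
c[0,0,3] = 59.0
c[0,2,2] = -88.0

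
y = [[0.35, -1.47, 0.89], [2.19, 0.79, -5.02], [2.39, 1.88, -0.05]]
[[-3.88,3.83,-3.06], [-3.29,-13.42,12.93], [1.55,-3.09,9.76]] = y @ [[-1.38, -0.27, 2.51], [2.59, -1.24, 1.97], [0.46, 2.36, -1.17]]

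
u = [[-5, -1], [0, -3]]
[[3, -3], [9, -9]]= u@[[0, 0], [-3, 3]]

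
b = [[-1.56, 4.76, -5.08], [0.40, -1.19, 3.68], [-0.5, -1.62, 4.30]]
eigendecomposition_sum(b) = [[-2.05, 2.96, -2.98], [0.54, -0.78, 0.78], [-0.02, 0.03, -0.03]] + [[0.30, 1.11, -0.88], [0.59, 2.17, -1.71], [0.38, 1.39, -1.1]] + [[0.19, 0.69, -1.23],[-0.73, -2.58, 4.61],[-0.86, -3.04, 5.43]]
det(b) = -11.95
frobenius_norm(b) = 9.35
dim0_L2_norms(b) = [1.69, 5.17, 7.61]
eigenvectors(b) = [[0.97, -0.4, -0.17], [-0.25, -0.77, 0.64], [0.01, -0.50, 0.75]]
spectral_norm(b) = 9.07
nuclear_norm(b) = 11.85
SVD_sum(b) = [[-0.87,3.82,-5.8], [0.47,-2.04,3.11], [0.55,-2.39,3.64]] + [[-0.72,0.92,0.71], [-0.48,0.61,0.47], [-0.75,0.95,0.74]] + [[0.03, 0.02, 0.01], [0.41, 0.25, 0.10], [-0.30, -0.18, -0.07]]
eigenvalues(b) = [-2.86, 1.37, 3.04]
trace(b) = 1.55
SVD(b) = [[-0.77, -0.63, -0.07], [0.41, -0.42, -0.81], [0.48, -0.65, 0.58]] @ diag([9.0720691077621, 2.170192158458148, 0.6069004031595959]) @ [[0.12, -0.55, 0.83],[0.53, -0.67, -0.52],[-0.84, -0.50, -0.2]]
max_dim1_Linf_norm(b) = 5.08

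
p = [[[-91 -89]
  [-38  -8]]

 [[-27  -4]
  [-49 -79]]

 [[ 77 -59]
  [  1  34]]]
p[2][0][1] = -59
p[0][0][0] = -91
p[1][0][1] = -4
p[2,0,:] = [77, -59]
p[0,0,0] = -91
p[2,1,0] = 1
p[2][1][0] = 1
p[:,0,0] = [-91, -27, 77]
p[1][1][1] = -79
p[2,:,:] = [[77, -59], [1, 34]]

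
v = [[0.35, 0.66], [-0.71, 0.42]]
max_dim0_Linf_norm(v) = 0.71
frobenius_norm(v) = 1.11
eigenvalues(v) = [(0.38+0.68j), (0.38-0.68j)]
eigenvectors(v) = [[-0.04+0.69j,  -0.04-0.69j], [-0.72+0.00j,  -0.72-0.00j]]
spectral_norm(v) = 0.83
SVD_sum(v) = [[-0.13, 0.12], [-0.60, 0.54]] + [[0.48, 0.54], [-0.11, -0.12]]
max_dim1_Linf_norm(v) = 0.71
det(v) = 0.62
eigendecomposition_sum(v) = [[0.18+0.35j, 0.33-0.19j], [(-0.35+0.2j), 0.21+0.33j]] + [[0.17-0.35j, (0.33+0.19j)], [(-0.35-0.2j), 0.21-0.33j]]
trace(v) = 0.77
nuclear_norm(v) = 1.57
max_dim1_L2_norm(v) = 0.82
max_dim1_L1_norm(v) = 1.13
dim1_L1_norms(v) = [1.01, 1.13]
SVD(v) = [[0.22, 0.98],[0.98, -0.22]] @ diag([0.828791493728111, 0.7427682410576845]) @ [[-0.74, 0.67], [0.67, 0.74]]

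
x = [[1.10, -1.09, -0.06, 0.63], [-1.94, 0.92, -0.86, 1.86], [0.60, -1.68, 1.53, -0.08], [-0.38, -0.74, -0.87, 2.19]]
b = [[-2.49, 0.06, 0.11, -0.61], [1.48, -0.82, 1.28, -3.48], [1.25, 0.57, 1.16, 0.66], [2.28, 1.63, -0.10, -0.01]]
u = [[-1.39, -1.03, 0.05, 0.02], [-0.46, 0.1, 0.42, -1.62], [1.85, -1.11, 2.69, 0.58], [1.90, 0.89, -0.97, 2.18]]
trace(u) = 3.58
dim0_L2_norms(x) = [2.34, 2.32, 1.96, 2.94]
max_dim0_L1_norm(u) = 5.6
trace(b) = -2.16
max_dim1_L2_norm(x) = 2.97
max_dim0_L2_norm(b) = 3.89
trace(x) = 5.74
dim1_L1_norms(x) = [2.88, 5.58, 3.89, 4.18]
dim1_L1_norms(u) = [2.49, 2.6, 6.23, 5.94]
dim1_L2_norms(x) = [1.67, 2.97, 2.35, 2.5]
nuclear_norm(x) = 7.93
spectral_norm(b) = 4.29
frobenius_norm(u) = 5.32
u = x + b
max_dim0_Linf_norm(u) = 2.69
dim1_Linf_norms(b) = [2.49, 3.48, 1.25, 2.28]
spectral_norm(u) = 3.84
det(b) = -24.08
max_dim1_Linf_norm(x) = 2.19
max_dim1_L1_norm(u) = 6.23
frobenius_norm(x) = 4.84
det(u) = 1.33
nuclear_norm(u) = 8.81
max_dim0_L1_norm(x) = 4.76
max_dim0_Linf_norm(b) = 3.48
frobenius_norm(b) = 5.89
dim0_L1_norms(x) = [4.02, 4.43, 3.32, 4.76]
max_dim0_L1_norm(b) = 7.5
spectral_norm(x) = 3.79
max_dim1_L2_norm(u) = 3.5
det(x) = 1.85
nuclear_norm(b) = 10.41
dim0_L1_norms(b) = [7.5, 3.08, 2.65, 4.76]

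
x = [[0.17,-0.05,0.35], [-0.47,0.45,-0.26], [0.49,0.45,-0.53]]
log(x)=[[(-0.56+0.77j), 0.27+0.42j, -0.10-0.97j], [-1.17-0.12j, -0.69-0.07j, -0.45+0.15j], [-0.66-1.94j, (0.07-1.04j), (-0.63+2.43j)]]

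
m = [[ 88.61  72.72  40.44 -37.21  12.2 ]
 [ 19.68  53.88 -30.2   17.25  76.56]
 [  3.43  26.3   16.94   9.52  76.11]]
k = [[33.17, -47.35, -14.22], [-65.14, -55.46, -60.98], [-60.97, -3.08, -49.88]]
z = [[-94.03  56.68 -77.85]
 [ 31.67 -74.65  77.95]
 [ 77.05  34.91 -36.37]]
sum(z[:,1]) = 16.93999999999999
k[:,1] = [-47.35, -55.46, -3.08]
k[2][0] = -60.97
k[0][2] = -14.22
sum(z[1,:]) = 34.97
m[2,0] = 3.43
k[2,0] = -60.97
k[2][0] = -60.97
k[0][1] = -47.35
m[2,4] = 76.11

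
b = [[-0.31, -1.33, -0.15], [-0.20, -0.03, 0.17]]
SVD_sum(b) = [[-0.32, -1.33, -0.14], [-0.01, -0.06, -0.01]] + [[0.01, -0.00, -0.01], [-0.19, 0.03, 0.18]]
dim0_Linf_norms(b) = [0.31, 1.33, 0.17]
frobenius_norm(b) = 1.40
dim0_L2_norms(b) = [0.37, 1.33, 0.23]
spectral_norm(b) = 1.38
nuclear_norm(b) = 1.63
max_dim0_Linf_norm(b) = 1.33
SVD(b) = [[-1.00, -0.04],[-0.04, 1.00]] @ diag([1.3750292818686034, 0.2580590513892362]) @ [[0.23, 0.97, 0.10], [-0.72, 0.10, 0.68]]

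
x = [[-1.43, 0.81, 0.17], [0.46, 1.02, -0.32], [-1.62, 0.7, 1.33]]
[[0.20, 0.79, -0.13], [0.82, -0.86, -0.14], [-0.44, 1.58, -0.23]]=x @ [[0.14,-0.69,-0.01],[0.59,-0.36,-0.16],[-0.47,0.54,-0.10]]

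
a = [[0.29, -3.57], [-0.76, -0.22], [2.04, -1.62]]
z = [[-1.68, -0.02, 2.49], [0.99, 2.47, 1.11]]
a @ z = [[-4.02, -8.82, -3.24], [1.06, -0.53, -2.14], [-5.03, -4.04, 3.28]]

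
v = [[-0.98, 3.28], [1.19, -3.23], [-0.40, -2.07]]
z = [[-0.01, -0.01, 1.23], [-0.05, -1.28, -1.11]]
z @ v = [[-0.49,-2.55], [-1.03,6.27]]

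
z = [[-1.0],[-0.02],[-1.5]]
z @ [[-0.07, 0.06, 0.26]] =[[0.07,-0.06,-0.26], [0.00,-0.00,-0.01], [0.11,-0.09,-0.39]]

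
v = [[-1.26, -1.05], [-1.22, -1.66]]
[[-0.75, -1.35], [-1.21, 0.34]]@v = [[2.59, 3.03],[1.11, 0.71]]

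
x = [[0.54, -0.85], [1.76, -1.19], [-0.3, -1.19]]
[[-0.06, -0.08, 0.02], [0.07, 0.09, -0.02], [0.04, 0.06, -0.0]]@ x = [[-0.18,0.12], [0.20,-0.14], [0.13,-0.11]]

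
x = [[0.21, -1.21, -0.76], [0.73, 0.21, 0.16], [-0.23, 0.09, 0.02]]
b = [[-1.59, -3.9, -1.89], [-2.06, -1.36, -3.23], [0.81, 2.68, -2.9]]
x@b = [[1.54, -1.21, 5.72], [-1.46, -2.70, -2.52], [0.2, 0.83, 0.09]]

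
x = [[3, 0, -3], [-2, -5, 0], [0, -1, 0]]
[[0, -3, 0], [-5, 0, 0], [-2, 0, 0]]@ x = [[6, 15, 0], [-15, 0, 15], [-6, 0, 6]]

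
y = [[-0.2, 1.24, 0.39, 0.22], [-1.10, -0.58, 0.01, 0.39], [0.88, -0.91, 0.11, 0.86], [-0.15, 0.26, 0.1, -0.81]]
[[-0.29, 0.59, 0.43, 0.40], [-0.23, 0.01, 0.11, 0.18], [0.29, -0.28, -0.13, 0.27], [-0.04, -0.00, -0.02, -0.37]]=y@[[0.26, -0.14, -0.14, -0.06], [-0.14, 0.36, 0.19, 0.17], [-0.14, 0.19, 0.34, 0.15], [-0.06, 0.17, 0.15, 0.54]]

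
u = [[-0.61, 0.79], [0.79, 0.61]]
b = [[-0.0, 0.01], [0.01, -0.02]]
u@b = [[0.01, -0.02], [0.01, -0.00]]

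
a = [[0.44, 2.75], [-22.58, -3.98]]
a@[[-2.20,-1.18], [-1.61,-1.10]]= [[-5.4, -3.54], [56.08, 31.02]]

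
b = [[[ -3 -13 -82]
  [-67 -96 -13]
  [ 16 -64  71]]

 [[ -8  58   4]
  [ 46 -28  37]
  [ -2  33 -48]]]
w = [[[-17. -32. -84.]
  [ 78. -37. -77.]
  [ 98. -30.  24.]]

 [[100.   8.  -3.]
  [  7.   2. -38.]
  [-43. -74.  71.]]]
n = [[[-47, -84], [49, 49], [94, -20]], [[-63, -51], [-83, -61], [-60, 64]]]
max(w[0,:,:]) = 98.0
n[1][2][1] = 64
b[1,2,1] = 33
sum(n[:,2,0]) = 34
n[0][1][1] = 49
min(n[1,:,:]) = -83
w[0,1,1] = -37.0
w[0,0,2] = -84.0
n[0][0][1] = -84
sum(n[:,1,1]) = -12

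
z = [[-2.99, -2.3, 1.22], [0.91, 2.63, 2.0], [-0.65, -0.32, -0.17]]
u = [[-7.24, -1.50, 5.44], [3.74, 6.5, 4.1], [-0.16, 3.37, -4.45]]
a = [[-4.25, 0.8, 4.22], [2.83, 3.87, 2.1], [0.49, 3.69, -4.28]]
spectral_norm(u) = 10.17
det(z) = 3.79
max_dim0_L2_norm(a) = 6.37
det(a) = 149.91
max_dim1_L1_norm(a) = 9.27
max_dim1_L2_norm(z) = 3.96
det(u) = 359.69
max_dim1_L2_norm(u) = 9.18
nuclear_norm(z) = 7.54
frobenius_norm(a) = 9.80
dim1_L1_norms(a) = [9.27, 8.8, 8.46]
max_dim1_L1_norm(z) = 6.51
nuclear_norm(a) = 16.46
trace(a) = -4.66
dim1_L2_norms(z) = [3.96, 3.43, 0.74]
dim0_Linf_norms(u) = [7.24, 6.5, 5.44]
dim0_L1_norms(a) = [7.57, 8.36, 10.6]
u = z + a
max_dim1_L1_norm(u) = 14.34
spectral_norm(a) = 7.24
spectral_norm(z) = 4.56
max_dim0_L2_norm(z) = 3.51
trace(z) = -0.53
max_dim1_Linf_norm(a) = 4.28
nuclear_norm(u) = 22.65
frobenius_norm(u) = 13.73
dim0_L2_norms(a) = [5.13, 5.41, 6.37]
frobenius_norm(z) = 5.29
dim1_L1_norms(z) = [6.51, 5.54, 1.14]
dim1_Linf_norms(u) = [7.24, 6.5, 4.45]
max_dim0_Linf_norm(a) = 4.28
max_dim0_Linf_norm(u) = 7.24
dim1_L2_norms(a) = [6.04, 5.23, 5.67]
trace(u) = -5.19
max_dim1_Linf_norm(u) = 7.24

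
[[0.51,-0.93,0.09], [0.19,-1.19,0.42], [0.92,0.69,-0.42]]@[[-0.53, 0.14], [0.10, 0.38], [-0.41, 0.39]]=[[-0.4, -0.25], [-0.39, -0.26], [-0.25, 0.23]]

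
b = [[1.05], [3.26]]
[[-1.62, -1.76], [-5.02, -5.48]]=b@ [[-1.54, -1.68]]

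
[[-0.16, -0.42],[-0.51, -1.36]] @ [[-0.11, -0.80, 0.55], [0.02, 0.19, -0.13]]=[[0.01, 0.05, -0.03], [0.03, 0.15, -0.1]]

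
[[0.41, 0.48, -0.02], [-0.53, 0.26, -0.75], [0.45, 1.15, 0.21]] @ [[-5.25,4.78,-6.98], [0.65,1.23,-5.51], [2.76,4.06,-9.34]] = [[-1.90, 2.47, -5.32], [0.88, -5.26, 9.27], [-1.04, 4.42, -11.44]]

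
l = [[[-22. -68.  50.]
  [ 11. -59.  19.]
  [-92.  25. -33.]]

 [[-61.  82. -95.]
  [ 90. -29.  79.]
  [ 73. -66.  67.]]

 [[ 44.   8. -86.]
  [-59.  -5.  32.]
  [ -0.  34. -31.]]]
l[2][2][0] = -0.0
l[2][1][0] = -59.0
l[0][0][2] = 50.0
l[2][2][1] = 34.0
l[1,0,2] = -95.0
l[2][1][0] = -59.0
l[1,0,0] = -61.0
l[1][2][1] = -66.0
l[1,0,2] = -95.0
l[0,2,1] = 25.0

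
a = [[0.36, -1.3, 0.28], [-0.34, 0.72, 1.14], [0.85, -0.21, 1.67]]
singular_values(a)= [2.13, 1.62, 0.47]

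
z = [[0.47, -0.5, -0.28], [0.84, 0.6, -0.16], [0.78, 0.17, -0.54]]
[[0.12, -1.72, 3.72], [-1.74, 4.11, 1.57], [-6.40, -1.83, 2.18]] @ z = [[1.51, -0.46, -1.77],[3.86, 3.6, -1.02],[-2.84, 2.47, 0.91]]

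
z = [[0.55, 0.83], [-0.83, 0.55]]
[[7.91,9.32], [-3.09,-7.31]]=z@ [[6.98, 11.29], [4.91, 3.75]]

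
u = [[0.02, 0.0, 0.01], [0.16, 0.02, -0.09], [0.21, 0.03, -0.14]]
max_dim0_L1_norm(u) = 0.39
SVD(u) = [[-0.04, 0.86, 0.51], [-0.59, 0.39, -0.71], [-0.81, -0.32, 0.49]] @ diag([0.31417382904783375, 0.022236846062808412, 0.0005725544528515527]) @ [[-0.84,-0.11,0.53],[0.54,-0.08,0.84],[-0.05,0.99,0.13]]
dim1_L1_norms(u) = [0.03, 0.27, 0.38]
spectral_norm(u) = 0.31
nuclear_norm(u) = 0.34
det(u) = 0.00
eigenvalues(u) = [-0.13, 0.03, -0.0]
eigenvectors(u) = [[0.05, -0.4, 0.06], [-0.55, -0.69, -0.99], [-0.84, -0.60, -0.12]]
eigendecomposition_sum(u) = [[-0.01, -0.00, 0.01],[0.11, 0.02, -0.09],[0.16, 0.03, -0.14]] + [[0.03, 0.00, 0.00], [0.05, 0.0, 0.0], [0.05, 0.00, 0.0]] + [[-0.0,0.0,-0.0], [0.00,-0.0,0.00], [0.00,-0.00,0.00]]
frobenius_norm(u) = 0.31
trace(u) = -0.10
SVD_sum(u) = [[0.01,0.00,-0.01], [0.16,0.02,-0.1], [0.21,0.03,-0.13]] + [[0.01, -0.0, 0.02], [0.0, -0.0, 0.01], [-0.0, 0.00, -0.01]] + [[-0.0, 0.0, 0.00], [0.0, -0.0, -0.00], [-0.0, 0.00, 0.0]]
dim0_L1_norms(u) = [0.39, 0.05, 0.24]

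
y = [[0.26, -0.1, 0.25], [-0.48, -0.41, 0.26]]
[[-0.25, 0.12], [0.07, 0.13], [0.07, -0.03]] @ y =[[-0.12,-0.02,-0.03], [-0.04,-0.06,0.05], [0.03,0.01,0.01]]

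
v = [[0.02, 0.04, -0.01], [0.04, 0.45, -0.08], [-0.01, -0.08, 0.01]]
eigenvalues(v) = [0.47, 0.02, -0.0]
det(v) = -0.00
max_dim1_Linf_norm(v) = 0.45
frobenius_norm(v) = 0.47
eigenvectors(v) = [[0.09, 0.99, 0.14], [0.98, -0.11, 0.16], [-0.17, -0.12, 0.98]]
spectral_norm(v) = 0.47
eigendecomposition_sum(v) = [[0.00, 0.04, -0.01], [0.04, 0.45, -0.08], [-0.01, -0.08, 0.01]] + [[0.02,-0.0,-0.0], [-0.00,0.0,0.0], [-0.00,0.00,0.0]] + [[-0.00, -0.00, -0.0], [-0.00, -0.0, -0.0], [-0.00, -0.0, -0.0]]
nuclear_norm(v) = 0.49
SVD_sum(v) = [[0.0,0.04,-0.01], [0.04,0.45,-0.08], [-0.01,-0.08,0.01]] + [[0.02, -0.00, -0.0], [-0.0, 0.0, 0.0], [-0.0, 0.0, 0.00]] + [[-0.00, -0.00, -0.00], [-0.00, -0.00, -0.00], [-0.00, -0.00, -0.00]]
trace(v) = 0.48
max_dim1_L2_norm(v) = 0.46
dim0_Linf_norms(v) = [0.04, 0.45, 0.08]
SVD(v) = [[-0.09, 0.99, 0.14], [-0.98, -0.11, 0.16], [0.17, -0.12, 0.98]] @ diag([0.46787100090949746, 0.016627884383370626, 0.0044988852928679835]) @ [[-0.09,  -0.98,  0.17], [0.99,  -0.11,  -0.12], [-0.14,  -0.16,  -0.98]]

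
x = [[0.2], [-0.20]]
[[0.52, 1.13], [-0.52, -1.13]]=x @[[2.61, 5.67]]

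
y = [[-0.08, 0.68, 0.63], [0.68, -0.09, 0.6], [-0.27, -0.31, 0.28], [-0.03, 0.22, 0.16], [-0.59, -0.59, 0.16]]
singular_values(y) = [1.18, 0.85, 0.78]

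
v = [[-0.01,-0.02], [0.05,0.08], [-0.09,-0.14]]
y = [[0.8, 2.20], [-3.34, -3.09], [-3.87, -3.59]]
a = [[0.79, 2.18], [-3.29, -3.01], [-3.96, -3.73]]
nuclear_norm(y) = 8.30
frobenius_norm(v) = 0.19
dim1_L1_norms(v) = [0.03, 0.13, 0.23]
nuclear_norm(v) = 0.20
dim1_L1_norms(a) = [2.97, 6.3, 7.69]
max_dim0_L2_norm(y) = 5.22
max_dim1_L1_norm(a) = 7.69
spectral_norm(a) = 7.34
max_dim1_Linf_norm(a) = 3.96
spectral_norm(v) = 0.19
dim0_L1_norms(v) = [0.15, 0.24]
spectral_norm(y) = 7.28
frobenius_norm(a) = 7.41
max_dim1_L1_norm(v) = 0.23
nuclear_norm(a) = 8.35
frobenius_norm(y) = 7.35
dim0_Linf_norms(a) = [3.96, 3.73]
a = v + y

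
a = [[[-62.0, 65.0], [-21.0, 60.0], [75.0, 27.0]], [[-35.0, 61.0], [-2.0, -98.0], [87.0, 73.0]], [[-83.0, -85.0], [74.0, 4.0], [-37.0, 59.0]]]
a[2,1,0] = 74.0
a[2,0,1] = -85.0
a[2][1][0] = 74.0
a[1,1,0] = -2.0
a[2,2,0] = -37.0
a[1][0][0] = -35.0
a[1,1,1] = -98.0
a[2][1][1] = 4.0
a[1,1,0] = -2.0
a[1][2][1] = 73.0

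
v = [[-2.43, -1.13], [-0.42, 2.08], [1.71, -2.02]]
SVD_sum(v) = [[-0.41, 0.50],[-1.18, 1.46],[1.66, -2.06]] + [[-2.02,-1.63], [0.76,0.62], [0.05,0.04]]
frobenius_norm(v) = 4.32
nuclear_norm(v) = 6.09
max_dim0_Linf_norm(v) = 2.43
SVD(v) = [[-0.2, 0.94], [-0.57, -0.35], [0.8, -0.02]] @ diag([3.3109511379595675, 2.779694688638349]) @ [[0.63, -0.78], [-0.78, -0.63]]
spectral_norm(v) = 3.31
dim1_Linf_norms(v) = [2.43, 2.08, 2.02]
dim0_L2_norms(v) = [3.0, 3.11]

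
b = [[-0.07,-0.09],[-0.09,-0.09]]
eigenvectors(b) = [[0.75, 0.67], [-0.67, 0.75]]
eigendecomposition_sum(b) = [[0.01,-0.01], [-0.01,0.00]] + [[-0.08, -0.08],[-0.08, -0.09]]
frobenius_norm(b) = 0.17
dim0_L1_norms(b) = [0.16, 0.18]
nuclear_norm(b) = 0.18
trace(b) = -0.16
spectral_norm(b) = 0.17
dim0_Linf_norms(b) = [0.09, 0.09]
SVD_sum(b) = [[-0.08, -0.08],[-0.08, -0.09]] + [[0.01, -0.01], [-0.01, 0.0]]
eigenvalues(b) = [0.01, -0.17]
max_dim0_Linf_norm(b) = 0.09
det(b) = -0.00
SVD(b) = [[-0.67,-0.75], [-0.75,0.67]] @ diag([0.17055385138137413, 0.010553851381374142]) @ [[0.67,0.75], [-0.75,0.67]]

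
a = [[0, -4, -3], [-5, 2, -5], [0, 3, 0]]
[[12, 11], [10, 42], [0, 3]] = a@[[2, -3], [0, 1], [-4, -5]]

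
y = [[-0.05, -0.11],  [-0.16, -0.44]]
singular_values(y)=[0.48, 0.01]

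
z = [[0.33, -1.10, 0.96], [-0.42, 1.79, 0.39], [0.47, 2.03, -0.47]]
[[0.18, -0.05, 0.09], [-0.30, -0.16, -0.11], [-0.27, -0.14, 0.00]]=z @ [[0.06, -0.08, 0.14], [-0.15, -0.08, -0.03], [-0.01, -0.12, 0.01]]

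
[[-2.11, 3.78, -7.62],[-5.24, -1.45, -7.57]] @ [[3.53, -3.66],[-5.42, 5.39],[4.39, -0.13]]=[[-61.39, 29.09],[-43.87, 12.35]]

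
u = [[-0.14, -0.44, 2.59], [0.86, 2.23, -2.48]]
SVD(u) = [[-0.59, 0.81], [0.81, 0.59]] @ diag([4.1607892765379955, 1.2132735043041274]) @ [[0.19, 0.50, -0.85], [0.32, 0.78, 0.53]]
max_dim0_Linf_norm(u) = 2.59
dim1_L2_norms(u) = [2.63, 3.44]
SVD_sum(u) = [[-0.46, -1.21, 2.07], [0.63, 1.67, -2.86]] + [[0.32,0.77,0.52], [0.23,0.56,0.38]]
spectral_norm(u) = 4.16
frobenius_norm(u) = 4.33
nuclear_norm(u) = 5.37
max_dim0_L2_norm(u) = 3.59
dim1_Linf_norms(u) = [2.59, 2.48]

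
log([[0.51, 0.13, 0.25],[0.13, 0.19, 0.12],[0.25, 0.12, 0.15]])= [[-1.24, 0.04, 1.59], [0.04, -2.09, 1.15], [1.59, 1.15, -4.12]]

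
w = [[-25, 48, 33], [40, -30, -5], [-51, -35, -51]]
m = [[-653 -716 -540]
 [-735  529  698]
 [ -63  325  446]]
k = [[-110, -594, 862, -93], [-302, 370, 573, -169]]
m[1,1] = 529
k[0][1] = -594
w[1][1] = -30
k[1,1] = 370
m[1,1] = 529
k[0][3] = -93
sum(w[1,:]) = 5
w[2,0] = -51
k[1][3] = -169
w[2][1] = -35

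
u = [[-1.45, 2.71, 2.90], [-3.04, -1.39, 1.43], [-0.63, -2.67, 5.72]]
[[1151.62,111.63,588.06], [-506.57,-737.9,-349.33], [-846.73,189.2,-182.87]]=u@[[4.48, 253.74, 59.21], [390.28, 74.46, 184.00], [34.64, 95.78, 60.44]]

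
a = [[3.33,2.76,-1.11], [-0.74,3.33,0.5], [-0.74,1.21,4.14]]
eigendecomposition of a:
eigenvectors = [[-0.02+0.00j,0.83+0.00j,0.83-0.00j], [0.37+0.00j,(0.1+0.35j),0.10-0.35j], [0.93+0.00j,(0.43+0.04j),0.43-0.04j]]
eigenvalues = [(4.63+0j), (3.09+1.09j), (3.09-1.09j)]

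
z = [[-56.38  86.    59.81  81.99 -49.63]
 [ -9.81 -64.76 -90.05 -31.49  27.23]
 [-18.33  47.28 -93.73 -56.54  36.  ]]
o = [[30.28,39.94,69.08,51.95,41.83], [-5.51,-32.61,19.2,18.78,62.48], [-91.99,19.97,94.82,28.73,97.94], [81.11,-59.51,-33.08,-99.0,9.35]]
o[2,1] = 19.97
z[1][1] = -64.76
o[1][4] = 62.48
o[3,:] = [81.11, -59.51, -33.08, -99.0, 9.35]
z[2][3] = -56.54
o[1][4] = 62.48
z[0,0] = -56.38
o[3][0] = 81.11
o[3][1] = -59.51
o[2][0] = -91.99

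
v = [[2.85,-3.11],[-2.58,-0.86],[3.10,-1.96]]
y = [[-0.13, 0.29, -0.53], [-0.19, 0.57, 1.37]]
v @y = [[0.22, -0.95, -5.77], [0.50, -1.24, 0.19], [-0.03, -0.22, -4.33]]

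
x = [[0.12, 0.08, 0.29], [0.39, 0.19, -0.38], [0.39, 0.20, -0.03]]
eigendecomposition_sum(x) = [[0.32, 0.18, 0.06], [0.04, 0.02, 0.01], [0.31, 0.17, 0.06]] + [[-0.18, -0.08, 0.2],[0.3, 0.13, -0.34],[0.08, 0.04, -0.09]] + [[-0.02, -0.02, 0.03], [0.04, 0.04, -0.05], [-0.0, -0.00, 0.01]]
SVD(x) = [[0.02, 0.82, -0.57], [-0.82, -0.31, -0.49], [-0.58, 0.47, 0.67]] @ diag([0.6900872337977029, 0.39275270805052953, 0.004992000441691227]) @ [[-0.78, -0.39, 0.48], [0.41, 0.26, 0.87], [0.47, -0.88, 0.04]]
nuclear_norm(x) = 1.09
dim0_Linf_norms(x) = [0.39, 0.2, 0.38]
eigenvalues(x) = [0.41, -0.15, 0.02]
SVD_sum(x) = [[-0.01, -0.01, 0.01], [0.44, 0.22, -0.27], [0.31, 0.16, -0.19]] + [[0.13, 0.08, 0.28], [-0.05, -0.03, -0.11], [0.08, 0.05, 0.16]] + [[-0.0, 0.00, -0.00], [-0.00, 0.0, -0.00], [0.0, -0.00, 0.0]]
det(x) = -0.00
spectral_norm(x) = 0.69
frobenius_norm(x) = 0.79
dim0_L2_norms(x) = [0.56, 0.29, 0.48]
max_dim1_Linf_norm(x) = 0.39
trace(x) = 0.28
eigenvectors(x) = [[-0.72, -0.50, 0.46], [-0.09, 0.83, -0.88], [-0.69, 0.23, 0.09]]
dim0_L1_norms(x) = [0.9, 0.47, 0.7]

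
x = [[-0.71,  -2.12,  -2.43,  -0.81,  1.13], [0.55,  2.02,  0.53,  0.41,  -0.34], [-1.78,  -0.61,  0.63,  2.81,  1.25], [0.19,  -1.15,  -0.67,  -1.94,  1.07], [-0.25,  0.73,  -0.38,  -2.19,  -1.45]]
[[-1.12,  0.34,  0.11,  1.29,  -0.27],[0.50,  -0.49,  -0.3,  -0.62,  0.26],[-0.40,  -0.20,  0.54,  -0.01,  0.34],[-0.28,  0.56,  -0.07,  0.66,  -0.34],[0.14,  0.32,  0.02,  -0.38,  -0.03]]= x @ [[0.16,-0.12,-0.26,0.13,-0.12], [0.13,-0.2,-0.12,-0.24,0.15], [0.29,0.15,0.1,-0.28,-0.01], [-0.05,-0.23,0.01,0.01,0.08], [-0.06,0.01,-0.07,0.18,0.0]]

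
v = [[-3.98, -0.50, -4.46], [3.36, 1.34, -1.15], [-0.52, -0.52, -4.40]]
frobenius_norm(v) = 8.38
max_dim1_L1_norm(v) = 8.94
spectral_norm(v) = 7.23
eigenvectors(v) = [[0.02, -0.79, 0.87], [-1.0, 0.61, -0.39], [0.09, 0.08, 0.29]]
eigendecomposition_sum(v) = [[-0.02, -0.03, 0.02],[0.91, 1.31, -0.97],[-0.08, -0.12, 0.09]] + [[-2.06, 0.57, 6.90], [1.59, -0.44, -5.32], [0.2, -0.05, -0.67]] + [[-1.90, -1.04, -11.38], [0.86, 0.47, 5.14], [-0.64, -0.35, -3.82]]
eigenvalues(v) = [1.37, -3.16, -5.25]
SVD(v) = [[-0.82, 0.16, -0.55], [0.16, -0.86, -0.48], [-0.55, -0.48, 0.69]] @ diag([7.227705514092539, 4.180846765607986, 0.7558394829998692]) @ [[0.57,0.13,0.82], [-0.78,-0.24,0.58], [0.26,-0.96,-0.04]]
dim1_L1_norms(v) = [8.94, 5.85, 5.44]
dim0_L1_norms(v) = [7.86, 2.36, 10.01]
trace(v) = -7.04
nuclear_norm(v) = 12.16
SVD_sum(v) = [[-3.36, -0.74, -4.85],[0.64, 0.14, 0.92],[-2.23, -0.49, -3.22]] + [[-0.51, -0.15, 0.38], [2.82, 0.85, -2.08], [1.57, 0.47, -1.16]] + [[-0.11, 0.4, 0.01], [-0.1, 0.35, 0.01], [0.14, -0.50, -0.02]]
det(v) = 22.84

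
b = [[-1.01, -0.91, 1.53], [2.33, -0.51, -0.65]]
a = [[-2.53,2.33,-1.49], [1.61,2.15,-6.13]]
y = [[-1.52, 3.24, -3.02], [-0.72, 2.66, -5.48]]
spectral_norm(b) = 2.86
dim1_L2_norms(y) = [4.68, 6.13]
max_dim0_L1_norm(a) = 7.62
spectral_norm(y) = 7.56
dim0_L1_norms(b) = [3.34, 1.42, 2.18]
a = b + y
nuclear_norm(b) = 4.31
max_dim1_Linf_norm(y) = 5.48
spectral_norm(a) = 6.91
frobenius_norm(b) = 3.21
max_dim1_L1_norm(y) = 8.86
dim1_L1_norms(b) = [3.45, 3.49]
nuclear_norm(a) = 10.24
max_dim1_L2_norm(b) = 2.47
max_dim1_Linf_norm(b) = 2.33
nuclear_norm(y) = 9.10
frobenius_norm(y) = 7.72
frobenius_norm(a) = 7.67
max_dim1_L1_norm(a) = 9.89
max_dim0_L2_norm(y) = 6.26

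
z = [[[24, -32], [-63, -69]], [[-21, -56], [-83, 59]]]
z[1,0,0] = -21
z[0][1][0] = -63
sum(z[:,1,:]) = -156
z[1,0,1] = -56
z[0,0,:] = [24, -32]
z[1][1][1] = 59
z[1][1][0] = -83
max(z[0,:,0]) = 24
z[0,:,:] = [[24, -32], [-63, -69]]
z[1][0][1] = -56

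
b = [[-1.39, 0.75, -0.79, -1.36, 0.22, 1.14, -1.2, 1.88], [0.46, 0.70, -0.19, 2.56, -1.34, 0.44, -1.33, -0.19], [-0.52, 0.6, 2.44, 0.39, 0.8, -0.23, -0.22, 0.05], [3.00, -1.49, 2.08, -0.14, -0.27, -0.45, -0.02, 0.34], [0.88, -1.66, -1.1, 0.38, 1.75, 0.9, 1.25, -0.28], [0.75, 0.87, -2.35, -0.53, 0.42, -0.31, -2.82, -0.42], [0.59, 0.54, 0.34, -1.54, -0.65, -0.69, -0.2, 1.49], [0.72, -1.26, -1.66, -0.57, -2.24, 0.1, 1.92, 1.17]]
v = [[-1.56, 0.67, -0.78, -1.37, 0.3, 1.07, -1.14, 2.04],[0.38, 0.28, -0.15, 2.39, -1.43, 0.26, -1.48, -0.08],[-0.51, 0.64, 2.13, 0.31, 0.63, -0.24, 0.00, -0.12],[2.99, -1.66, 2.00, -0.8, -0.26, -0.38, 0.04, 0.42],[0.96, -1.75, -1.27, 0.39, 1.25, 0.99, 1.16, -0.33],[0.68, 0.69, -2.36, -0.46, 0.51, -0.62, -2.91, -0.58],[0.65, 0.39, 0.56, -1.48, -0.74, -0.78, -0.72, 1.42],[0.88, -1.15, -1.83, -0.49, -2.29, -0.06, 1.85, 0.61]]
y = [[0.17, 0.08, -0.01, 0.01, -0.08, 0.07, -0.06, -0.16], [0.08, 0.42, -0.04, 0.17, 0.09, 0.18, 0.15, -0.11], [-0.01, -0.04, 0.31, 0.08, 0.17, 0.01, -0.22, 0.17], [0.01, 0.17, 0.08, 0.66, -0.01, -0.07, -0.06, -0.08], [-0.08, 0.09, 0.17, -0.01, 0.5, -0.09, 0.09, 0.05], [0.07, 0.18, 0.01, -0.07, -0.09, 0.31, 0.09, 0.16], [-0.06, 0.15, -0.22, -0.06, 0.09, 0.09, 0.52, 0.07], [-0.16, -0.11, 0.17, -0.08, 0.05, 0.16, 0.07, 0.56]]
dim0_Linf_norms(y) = [0.17, 0.42, 0.31, 0.66, 0.5, 0.31, 0.52, 0.56]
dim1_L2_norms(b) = [3.36, 3.33, 2.73, 3.99, 3.22, 3.94, 2.51, 3.91]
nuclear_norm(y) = 3.45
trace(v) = 0.57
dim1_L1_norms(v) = [8.93, 6.45, 4.58, 8.55, 8.1, 8.81, 6.74, 9.16]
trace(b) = 4.02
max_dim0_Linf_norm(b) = 3.0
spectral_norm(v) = 5.18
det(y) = 0.00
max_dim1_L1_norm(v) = 9.16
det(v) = 17.54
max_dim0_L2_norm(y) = 0.7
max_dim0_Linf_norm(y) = 0.66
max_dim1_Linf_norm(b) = 3.0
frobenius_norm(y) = 1.53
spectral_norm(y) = 0.85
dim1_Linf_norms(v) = [2.04, 2.39, 2.13, 2.99, 1.75, 2.91, 1.48, 2.29]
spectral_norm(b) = 5.18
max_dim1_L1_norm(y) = 1.36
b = v + y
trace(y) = 3.45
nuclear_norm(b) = 23.58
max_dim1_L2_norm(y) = 0.7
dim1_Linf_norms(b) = [1.88, 2.56, 2.44, 3.0, 1.75, 2.82, 1.54, 2.24]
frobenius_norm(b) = 9.66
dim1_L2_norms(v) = [3.47, 3.2, 2.4, 4.09, 3.12, 4.02, 2.6, 3.84]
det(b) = -164.65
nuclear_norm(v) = 23.17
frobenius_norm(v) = 9.60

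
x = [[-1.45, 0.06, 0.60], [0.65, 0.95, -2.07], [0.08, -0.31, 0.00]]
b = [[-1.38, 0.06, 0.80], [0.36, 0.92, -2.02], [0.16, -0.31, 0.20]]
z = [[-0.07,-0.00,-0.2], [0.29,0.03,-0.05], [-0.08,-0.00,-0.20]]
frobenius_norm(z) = 0.42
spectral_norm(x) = 2.59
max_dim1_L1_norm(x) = 3.67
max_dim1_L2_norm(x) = 2.37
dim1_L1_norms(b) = [2.24, 3.3, 0.67]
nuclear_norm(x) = 4.03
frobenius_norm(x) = 2.86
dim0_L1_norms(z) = [0.44, 0.03, 0.45]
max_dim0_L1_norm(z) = 0.45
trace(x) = -0.50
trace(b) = -0.26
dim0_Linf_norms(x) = [1.45, 0.95, 2.07]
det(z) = -0.00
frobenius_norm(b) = 2.79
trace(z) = -0.24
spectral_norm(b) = 2.50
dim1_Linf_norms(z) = [0.2, 0.29, 0.2]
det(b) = 0.38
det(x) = 0.75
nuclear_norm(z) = 0.60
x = b + z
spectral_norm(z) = 0.33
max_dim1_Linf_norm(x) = 2.07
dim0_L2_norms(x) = [1.59, 1.0, 2.16]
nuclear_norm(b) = 3.85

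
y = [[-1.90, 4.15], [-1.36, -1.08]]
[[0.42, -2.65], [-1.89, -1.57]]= y @ [[0.96, 1.22],  [0.54, -0.08]]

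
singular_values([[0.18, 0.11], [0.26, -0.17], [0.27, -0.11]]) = [0.44, 0.18]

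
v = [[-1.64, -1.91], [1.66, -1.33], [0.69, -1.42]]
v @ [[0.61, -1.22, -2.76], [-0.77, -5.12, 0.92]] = [[0.47, 11.78, 2.77], [2.04, 4.78, -5.81], [1.51, 6.43, -3.21]]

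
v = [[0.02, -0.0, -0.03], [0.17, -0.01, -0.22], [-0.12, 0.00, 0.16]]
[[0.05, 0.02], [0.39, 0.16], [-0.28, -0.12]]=v @ [[1.02, 0.49], [0.12, 0.38], [-0.99, -0.37]]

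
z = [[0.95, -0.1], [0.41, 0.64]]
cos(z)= [[0.6, 0.07], [-0.29, 0.82]]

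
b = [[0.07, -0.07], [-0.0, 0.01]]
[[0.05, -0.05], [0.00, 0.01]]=b@[[0.68, 0.01], [0.01, 0.71]]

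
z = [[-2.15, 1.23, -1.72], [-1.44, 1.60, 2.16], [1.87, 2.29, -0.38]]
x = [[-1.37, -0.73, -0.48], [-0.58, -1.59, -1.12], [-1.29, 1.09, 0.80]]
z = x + [[-0.78, 1.96, -1.24],[-0.86, 3.19, 3.28],[3.16, 1.2, -1.18]]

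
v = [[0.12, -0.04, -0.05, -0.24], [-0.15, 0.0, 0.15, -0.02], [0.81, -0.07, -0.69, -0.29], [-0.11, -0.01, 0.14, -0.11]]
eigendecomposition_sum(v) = [[(-0.03+0j), 0.00-0.00j, (0.02-0j), 0.00-0.00j], [(-0.17+0j), (0.01-0j), (0.16-0j), (0.01-0j)], [(0.66-0j), (-0.03+0j), -0.61+0.00j, (-0.04+0j)], [(-0.19+0j), 0.01-0.00j, (0.18-0j), 0.01-0.00j]] + [[(0.07+0.09j), (-0.02-0.01j), -0.04-0.03j, -0.12-0.11j],[0.01+0.00j, -0.00+0.00j, -0.00-0.00j, (-0.02-0j)],[0.08+0.10j, (-0.02-0.01j), (-0.04-0.03j), -0.13-0.12j],[(0.04+0.03j), -0.01-0.00j, -0.02-0.01j, -0.06-0.03j]] + [[(0.07-0.09j), (-0.02+0.01j), -0.04+0.03j, (-0.12+0.11j)], [0.01-0.00j, (-0-0j), (-0+0j), -0.02+0.00j], [(0.08-0.1j), -0.02+0.01j, -0.04+0.03j, (-0.13+0.12j)], [(0.04-0.03j), -0.01+0.00j, -0.02+0.01j, -0.06+0.03j]] + [[-0.00-0.00j, 0j, 0.00+0.00j, (-0+0j)],  [0.00+0.00j, -0.00-0.00j, (-0-0j), -0j],  [(-0-0j), 0.00+0.00j, 0.00+0.00j, (-0+0j)],  [-0.00-0.00j, 0j, 0.00+0.00j, -0.00+0.00j]]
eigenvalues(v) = [(-0.62+0j), (-0.03+0.03j), (-0.03-0.03j), (-0+0j)]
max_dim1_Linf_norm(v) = 0.81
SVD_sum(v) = [[0.14, -0.01, -0.12, -0.05],[-0.15, 0.01, 0.12, 0.05],[0.81, -0.07, -0.69, -0.29],[-0.10, 0.01, 0.09, 0.04]] + [[-0.01, -0.03, 0.07, -0.19], [-0.01, -0.01, 0.03, -0.07], [0.00, 0.00, -0.00, 0.0], [-0.01, -0.02, 0.05, -0.15]] + [[-0.00, -0.00, -0.00, -0.0], [-0.00, -0.0, -0.00, -0.0], [0.00, 0.0, 0.00, 0.00], [0.00, 0.00, 0.00, 0.0]] + [[-0.00, 0.0, -0.00, -0.0], [0.0, -0.0, 0.0, 0.0], [0.0, -0.0, 0.00, 0.00], [-0.00, 0.00, -0.00, -0.0]]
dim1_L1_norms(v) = [0.45, 0.32, 1.86, 0.37]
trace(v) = -0.68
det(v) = 0.00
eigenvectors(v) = [[(0.04+0j),0.66-0.01j,0.66+0.01j,0.30+0.00j], [0.24+0.00j,(0.06-0.03j),(0.06+0.03j),(-0.86+0j)], [(-0.93+0j),(0.69+0j),(0.69-0j),(0.34+0j)], [(0.27+0j),(0.26-0.09j),(0.26+0.09j),(0.22+0j)]]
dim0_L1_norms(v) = [1.19, 0.12, 1.03, 0.66]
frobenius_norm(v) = 1.18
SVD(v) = [[-0.16, -0.76, 0.56, 0.30], [0.17, -0.29, 0.15, -0.93], [-0.96, 0.00, -0.17, -0.21], [0.12, -0.58, -0.80, 0.07]] @ diag([1.1462337882218552, 0.2696717288106451, 0.0044138145855085005, 0.0024040922733328507]) @ [[-0.73, 0.06, 0.62, 0.26], [0.07, 0.13, -0.33, 0.93], [-0.56, -0.59, -0.57, -0.07], [-0.38, 0.79, -0.42, -0.23]]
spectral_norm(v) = 1.15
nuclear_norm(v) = 1.42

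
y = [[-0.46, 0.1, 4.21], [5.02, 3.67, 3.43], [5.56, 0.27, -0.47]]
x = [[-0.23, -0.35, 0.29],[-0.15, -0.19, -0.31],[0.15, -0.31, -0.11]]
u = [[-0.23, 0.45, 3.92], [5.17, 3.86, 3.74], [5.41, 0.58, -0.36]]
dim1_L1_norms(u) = [4.6, 12.77, 6.35]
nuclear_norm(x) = 1.23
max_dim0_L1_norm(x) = 0.85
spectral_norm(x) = 0.53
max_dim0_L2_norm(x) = 0.5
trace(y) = 2.74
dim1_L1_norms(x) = [0.87, 0.65, 0.57]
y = u + x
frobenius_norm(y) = 9.98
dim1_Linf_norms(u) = [3.92, 5.17, 5.41]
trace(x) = -0.53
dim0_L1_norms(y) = [11.04, 4.04, 8.11]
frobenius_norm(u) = 10.05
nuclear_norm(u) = 14.91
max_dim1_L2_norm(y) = 7.1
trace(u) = 3.27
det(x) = 0.06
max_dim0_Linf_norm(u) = 5.41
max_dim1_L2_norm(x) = 0.51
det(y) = -76.84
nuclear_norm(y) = 15.27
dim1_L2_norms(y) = [4.24, 7.1, 5.59]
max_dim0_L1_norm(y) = 11.04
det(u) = -59.34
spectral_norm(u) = 8.75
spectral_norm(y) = 8.42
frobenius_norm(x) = 0.74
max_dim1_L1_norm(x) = 0.87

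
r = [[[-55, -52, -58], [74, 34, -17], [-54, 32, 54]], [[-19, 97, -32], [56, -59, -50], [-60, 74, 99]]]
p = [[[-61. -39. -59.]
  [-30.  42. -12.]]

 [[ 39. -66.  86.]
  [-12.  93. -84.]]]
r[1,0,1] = 97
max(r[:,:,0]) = 74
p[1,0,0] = 39.0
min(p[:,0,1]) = -66.0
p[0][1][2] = -12.0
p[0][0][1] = -39.0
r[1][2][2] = 99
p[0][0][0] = -61.0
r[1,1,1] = -59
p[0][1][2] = -12.0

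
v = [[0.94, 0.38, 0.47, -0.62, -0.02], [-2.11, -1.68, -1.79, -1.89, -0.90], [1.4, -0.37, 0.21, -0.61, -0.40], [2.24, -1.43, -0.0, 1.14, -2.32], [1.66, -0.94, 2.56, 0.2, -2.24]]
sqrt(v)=[[(1.18+0.12j), 0.14-0.01j, 0.18-0.31j, -0.22-0.05j, (-0.09+0.15j)],[-1.05-0.66j, 0.50+1.04j, (-1.03+1.17j), (-0.84+0.58j), 0.47+0.55j],[0.73-0.18j, (-0.04+0.25j), (0.61+0.34j), (-0.13+0.15j), -0.04+0.10j],[0.97-0.10j, (-0.37+0.6j), -0.12-0.09j, (1.25+0.21j), -0.65+0.72j],[0.85+0.39j, (-0.29+0.51j), 0.99-1.37j, 0.29-0.03j, (-0.22+1.29j)]]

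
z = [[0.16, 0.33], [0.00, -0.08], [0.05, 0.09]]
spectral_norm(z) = 0.39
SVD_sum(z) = [[0.16, 0.33], [-0.03, -0.07], [0.04, 0.09]] + [[0.0, -0.00],[0.03, -0.01],[0.01, -0.00]]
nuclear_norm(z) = 0.42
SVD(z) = [[-0.95, -0.14], [0.19, -0.97], [-0.26, -0.20]] @ diag([0.38765178389962934, 0.03501563135851006]) @ [[-0.42, -0.91], [-0.91, 0.42]]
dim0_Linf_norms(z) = [0.16, 0.33]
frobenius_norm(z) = 0.39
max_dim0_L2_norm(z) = 0.35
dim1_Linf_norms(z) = [0.33, 0.08, 0.09]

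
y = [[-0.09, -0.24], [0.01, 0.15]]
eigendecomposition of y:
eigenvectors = [[-1.0, 0.72],[0.04, -0.69]]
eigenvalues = [-0.08, 0.14]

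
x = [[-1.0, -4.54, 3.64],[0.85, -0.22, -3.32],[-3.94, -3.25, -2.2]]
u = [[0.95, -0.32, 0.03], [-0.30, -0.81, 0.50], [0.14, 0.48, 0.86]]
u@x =[[-1.34, -4.34, 4.45], [-2.36, -0.08, 0.50], [-3.12, -3.54, -2.98]]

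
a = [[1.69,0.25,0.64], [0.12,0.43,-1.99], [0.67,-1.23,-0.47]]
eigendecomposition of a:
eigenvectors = [[0.18,-0.66,-0.3], [-0.67,0.58,-0.85], [-0.72,-0.48,0.43]]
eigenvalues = [-1.77, 1.94, 1.48]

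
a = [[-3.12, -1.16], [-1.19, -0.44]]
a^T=[[-3.12,-1.19], [-1.16,-0.44]]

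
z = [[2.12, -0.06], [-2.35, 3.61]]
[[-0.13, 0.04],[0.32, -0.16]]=z @ [[-0.06, 0.02],  [0.05, -0.03]]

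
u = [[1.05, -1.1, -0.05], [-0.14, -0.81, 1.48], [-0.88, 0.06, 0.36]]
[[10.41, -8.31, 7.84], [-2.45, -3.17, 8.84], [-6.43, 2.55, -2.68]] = u@[[5.73, -2.30, 4.90], [-3.85, 5.33, -2.68], [-3.22, 0.56, 4.97]]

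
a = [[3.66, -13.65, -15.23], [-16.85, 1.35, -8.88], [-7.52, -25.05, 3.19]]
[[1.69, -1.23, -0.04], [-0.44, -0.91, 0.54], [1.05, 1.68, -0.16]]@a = [[27.21, -23.73, -14.94], [9.66, -8.75, 16.5], [-23.26, -8.06, -31.42]]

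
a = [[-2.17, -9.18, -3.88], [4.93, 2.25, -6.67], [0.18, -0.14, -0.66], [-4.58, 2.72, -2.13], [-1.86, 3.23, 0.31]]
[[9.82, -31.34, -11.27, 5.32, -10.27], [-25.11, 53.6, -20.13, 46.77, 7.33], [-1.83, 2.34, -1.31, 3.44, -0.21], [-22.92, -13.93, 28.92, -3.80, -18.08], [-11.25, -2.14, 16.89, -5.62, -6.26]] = a @ [[1.44, 6.04, -4.98, 3.22, 3.26], [-3.02, 3.06, 2.35, 0.54, -0.18], [3.81, -2.54, 0.13, -4.45, 1.25]]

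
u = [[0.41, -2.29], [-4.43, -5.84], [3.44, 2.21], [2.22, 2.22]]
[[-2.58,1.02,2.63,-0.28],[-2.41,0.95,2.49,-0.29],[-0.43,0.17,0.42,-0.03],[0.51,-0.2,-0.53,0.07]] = u@[[-0.76, 0.3, 0.77, -0.08], [0.99, -0.39, -1.01, 0.11]]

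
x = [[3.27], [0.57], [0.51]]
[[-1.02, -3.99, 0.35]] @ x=[[-5.43]]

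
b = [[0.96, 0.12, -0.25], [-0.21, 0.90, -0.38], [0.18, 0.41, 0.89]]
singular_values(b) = [1.0, 1.0, 0.99]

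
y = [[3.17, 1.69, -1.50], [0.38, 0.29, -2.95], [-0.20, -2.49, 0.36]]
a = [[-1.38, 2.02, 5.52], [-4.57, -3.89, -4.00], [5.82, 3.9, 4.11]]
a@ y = [[-4.71, -15.49, -1.9],[-15.17, 1.11, 16.89],[19.11, 0.73, -18.76]]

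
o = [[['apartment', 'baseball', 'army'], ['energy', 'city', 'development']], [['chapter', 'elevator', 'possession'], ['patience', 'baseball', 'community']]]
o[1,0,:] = ['chapter', 'elevator', 'possession']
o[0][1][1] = 'city'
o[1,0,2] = 'possession'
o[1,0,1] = 'elevator'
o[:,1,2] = ['development', 'community']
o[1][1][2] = 'community'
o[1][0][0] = 'chapter'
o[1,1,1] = 'baseball'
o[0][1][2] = 'development'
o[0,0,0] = 'apartment'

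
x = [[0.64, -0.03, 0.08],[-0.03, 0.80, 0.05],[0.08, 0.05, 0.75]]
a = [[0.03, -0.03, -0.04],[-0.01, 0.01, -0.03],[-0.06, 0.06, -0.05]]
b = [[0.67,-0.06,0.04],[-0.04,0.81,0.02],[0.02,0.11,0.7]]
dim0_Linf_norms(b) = [0.67, 0.81, 0.7]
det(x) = 0.38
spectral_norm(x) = 0.83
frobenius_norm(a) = 0.12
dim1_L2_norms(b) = [0.67, 0.81, 0.71]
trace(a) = -0.01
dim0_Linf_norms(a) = [0.06, 0.06, 0.05]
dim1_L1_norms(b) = [0.77, 0.87, 0.83]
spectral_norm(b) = 0.85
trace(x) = 2.19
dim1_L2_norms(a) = [0.06, 0.03, 0.1]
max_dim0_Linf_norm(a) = 0.06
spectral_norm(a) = 0.10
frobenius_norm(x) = 1.28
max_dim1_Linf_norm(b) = 0.81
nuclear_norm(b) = 2.18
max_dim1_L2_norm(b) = 0.81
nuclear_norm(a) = 0.16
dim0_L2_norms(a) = [0.07, 0.07, 0.07]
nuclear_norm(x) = 2.19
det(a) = 0.00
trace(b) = 2.18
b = a + x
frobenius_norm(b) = 1.27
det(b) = 0.38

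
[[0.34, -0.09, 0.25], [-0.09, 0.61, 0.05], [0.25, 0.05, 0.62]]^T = [[0.34,  -0.09,  0.25], [-0.09,  0.61,  0.05], [0.25,  0.05,  0.62]]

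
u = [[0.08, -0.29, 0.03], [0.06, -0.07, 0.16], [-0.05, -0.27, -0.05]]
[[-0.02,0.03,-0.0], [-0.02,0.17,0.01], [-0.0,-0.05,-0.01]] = u @ [[-0.09,-0.02,-0.03], [0.04,0.00,0.01], [-0.06,1.09,0.09]]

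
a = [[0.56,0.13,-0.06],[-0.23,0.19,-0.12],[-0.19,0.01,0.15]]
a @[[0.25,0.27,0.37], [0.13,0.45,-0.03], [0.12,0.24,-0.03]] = [[0.15, 0.2, 0.21], [-0.05, -0.01, -0.09], [-0.03, -0.01, -0.08]]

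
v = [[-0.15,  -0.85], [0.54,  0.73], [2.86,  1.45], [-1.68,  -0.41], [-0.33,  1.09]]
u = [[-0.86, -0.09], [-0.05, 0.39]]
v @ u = [[0.17, -0.32], [-0.50, 0.24], [-2.53, 0.31], [1.47, -0.01], [0.23, 0.45]]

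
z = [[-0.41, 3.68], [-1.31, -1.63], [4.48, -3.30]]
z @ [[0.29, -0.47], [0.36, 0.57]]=[[1.21, 2.29], [-0.97, -0.31], [0.11, -3.99]]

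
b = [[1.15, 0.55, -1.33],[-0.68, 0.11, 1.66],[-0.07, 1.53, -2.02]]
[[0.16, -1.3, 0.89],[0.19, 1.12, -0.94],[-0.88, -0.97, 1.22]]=b@[[0.59, -0.58, 0.11], [-0.07, -0.08, 0.1], [0.36, 0.44, -0.53]]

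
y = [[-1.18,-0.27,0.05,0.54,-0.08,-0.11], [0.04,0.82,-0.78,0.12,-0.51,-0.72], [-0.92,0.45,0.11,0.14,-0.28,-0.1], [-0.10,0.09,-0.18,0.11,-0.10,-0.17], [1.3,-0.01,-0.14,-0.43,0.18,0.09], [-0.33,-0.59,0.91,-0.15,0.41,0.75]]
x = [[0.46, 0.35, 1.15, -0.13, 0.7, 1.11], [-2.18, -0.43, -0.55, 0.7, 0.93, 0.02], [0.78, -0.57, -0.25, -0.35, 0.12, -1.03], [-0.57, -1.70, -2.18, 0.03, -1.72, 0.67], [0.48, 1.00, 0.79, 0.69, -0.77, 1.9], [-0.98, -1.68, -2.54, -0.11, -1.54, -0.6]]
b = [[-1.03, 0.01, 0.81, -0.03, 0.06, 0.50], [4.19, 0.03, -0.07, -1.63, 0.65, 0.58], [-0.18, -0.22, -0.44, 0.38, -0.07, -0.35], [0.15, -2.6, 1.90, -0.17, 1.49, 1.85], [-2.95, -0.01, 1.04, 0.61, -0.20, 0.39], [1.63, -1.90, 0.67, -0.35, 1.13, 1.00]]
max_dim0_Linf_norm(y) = 1.3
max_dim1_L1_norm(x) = 7.45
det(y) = 0.00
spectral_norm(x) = 5.23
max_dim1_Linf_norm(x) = 2.54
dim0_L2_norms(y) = [2.01, 1.14, 1.23, 0.74, 0.75, 1.07]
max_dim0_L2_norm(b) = 5.48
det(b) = -0.00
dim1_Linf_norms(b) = [1.03, 4.19, 0.44, 2.6, 2.95, 1.9]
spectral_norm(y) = 2.15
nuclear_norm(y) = 4.77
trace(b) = -0.81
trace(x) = -1.56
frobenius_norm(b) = 7.68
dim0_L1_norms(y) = [3.87, 2.23, 2.17, 1.49, 1.56, 1.94]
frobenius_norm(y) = 3.02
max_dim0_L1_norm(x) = 7.46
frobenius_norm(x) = 6.56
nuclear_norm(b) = 12.00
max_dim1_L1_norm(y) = 3.14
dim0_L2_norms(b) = [5.48, 3.23, 2.45, 1.82, 1.99, 2.3]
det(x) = -0.03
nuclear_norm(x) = 11.95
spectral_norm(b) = 5.98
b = x @ y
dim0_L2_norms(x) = [2.66, 2.71, 3.68, 1.06, 2.7, 2.59]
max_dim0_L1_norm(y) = 3.87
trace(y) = 0.79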